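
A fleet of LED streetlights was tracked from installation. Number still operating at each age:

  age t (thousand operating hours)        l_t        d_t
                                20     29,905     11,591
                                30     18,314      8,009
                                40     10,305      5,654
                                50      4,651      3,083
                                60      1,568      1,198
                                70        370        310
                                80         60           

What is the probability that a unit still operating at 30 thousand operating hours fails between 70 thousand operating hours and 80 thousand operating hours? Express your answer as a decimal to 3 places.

0.017

This is the probability of reaching 70 but not 80, conditional on being operational at 30: (l_70 − l_80) / l_30.
= (370 − 60) / 18,314 = 310 / 18,314 = 0.016927.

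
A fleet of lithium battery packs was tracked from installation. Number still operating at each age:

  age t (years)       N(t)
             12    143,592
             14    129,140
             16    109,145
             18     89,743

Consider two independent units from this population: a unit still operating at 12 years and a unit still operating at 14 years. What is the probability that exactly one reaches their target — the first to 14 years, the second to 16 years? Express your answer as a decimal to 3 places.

p₁ = N(14)/N(12) = 129,140/143,592 = 0.899354; p₂ = N(16)/N(14) = 109,145/129,140 = 0.845168.
P(exactly one) = p₁(1−p₂) + (1−p₁)p₂ = 0.139249 + 0.085063 = 0.224312.

0.224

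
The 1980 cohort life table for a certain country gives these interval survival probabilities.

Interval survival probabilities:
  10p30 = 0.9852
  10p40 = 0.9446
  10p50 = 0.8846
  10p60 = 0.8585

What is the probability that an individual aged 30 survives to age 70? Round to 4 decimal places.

0.7067

Survival from 30 to 70 is the product of surviving each interval: 0.9852 × 0.9446 × 0.8846 × 0.8585.
= 0.706740.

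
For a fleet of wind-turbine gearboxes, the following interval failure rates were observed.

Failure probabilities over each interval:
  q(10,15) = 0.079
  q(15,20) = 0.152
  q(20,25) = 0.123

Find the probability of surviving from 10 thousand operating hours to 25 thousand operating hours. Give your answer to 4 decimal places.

0.6849

P(survive 10→25) = (1 − 0.079) × (1 − 0.152) × (1 − 0.123).
= 0.921 × 0.848 × 0.877 = 0.684944.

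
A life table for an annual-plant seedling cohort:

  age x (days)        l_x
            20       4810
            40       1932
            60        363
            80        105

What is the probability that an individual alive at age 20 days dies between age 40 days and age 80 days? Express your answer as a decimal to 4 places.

0.3798

This is the probability of reaching 40 but not 80, conditional on being alive at 20: (l_40 − l_80) / l_20.
= (1932 − 105) / 4810 = 1827 / 4810 = 0.379834.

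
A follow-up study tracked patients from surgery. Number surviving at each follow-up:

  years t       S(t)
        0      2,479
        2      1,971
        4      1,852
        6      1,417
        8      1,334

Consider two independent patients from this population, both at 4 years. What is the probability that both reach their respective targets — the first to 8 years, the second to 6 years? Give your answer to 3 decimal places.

0.551

p₁ = S(8)/S(4) = 1,334/1,852 = 0.720302; p₂ = S(6)/S(4) = 1,417/1,852 = 0.765119.
P(both) = p₁ × p₂ = 0.720302 × 0.765119 = 0.551117.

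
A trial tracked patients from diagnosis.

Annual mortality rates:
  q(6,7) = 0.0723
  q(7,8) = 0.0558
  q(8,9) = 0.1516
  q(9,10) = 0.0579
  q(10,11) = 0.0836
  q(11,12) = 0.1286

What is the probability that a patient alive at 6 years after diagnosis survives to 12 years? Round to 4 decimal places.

0.5591

P(survive 6→12) = (1 − 0.0723) × (1 − 0.0558) × (1 − 0.1516) × (1 − 0.0579) × (1 − 0.0836) × (1 − 0.1286).
= 0.9277 × 0.9442 × 0.8484 × 0.9421 × 0.9164 × 0.8714 = 0.559077.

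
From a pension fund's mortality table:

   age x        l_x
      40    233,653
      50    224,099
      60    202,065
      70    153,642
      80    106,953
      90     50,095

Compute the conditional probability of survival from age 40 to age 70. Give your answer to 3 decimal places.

We want 30p40 = l_70/l_40.
The conditional survival probability is l_70/l_40 = 153,642/233,653 = 0.657565.

0.658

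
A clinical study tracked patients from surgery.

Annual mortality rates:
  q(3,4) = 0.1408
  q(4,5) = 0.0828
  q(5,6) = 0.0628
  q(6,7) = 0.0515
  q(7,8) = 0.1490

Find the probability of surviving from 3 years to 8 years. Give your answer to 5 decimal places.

0.59615

P(survive 3→8) = (1 − 0.1408) × (1 − 0.0828) × (1 − 0.0628) × (1 − 0.0515) × (1 − 0.1490).
= 0.8592 × 0.9172 × 0.9372 × 0.9485 × 0.8510 = 0.596153.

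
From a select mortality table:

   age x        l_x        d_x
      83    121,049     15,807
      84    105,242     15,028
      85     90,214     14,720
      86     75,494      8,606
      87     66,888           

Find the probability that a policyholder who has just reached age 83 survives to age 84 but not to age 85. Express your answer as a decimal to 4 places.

0.1241

We want 1|1q83 = (l_84 − l_85)/l_83.
This is the probability of reaching 84 but not 85, conditional on being alive at 83: (l_84 − l_85) / l_83.
= (105,242 − 90,214) / 121,049 = 15,028 / 121,049 = 0.124148.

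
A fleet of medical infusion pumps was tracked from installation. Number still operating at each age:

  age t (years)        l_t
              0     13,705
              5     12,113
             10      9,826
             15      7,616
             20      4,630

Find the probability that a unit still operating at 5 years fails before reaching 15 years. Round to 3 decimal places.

0.371

P(fail before 15 | operational at 5) = 1 − l_15/l_5 = 1 − 7,616/12,113 = (4,497)/12,113 = 0.371254.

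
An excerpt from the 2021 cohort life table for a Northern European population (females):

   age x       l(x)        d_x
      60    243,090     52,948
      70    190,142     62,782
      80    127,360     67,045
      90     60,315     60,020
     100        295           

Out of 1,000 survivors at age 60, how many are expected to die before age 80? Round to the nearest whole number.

476

The relevant probability is 1 − 127,360/243,090 = 0.476079.
Expected number = 1,000 × 0.476079 = 476.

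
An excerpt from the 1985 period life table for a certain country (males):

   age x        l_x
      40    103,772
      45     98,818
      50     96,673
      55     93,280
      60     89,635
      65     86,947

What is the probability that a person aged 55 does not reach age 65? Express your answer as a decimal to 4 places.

0.0679

P(die before 65 | alive at 55) = 1 − l_65/l_55 = 1 − 86,947/93,280 = (6,333)/93,280 = 0.067892.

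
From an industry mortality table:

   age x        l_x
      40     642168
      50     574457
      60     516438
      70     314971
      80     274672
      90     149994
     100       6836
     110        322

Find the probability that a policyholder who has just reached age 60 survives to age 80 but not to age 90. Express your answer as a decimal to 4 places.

0.2414

We want 20|10q60 = (l_80 − l_90)/l_60.
This is the probability of reaching 80 but not 90, conditional on being alive at 60: (l_80 − l_90) / l_60.
= (274672 − 149994) / 516438 = 124678 / 516438 = 0.241419.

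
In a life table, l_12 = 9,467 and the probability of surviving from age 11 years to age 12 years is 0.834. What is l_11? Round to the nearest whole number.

11351

l_11 = l_12 / p = 9,467 / 0.834 = 11351.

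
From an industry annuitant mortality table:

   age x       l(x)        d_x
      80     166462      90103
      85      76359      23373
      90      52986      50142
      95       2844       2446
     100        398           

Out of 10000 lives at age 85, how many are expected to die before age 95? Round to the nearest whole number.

The relevant probability is 1 − 2844/76359 = 0.962755.
Expected number = 10000 × 0.962755 = 9628.

9628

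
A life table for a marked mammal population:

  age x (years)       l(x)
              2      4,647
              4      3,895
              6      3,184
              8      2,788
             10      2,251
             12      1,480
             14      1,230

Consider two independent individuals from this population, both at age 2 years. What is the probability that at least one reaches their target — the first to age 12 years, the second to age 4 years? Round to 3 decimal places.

p₁ = l(12)/l(2) = 1,480/4,647 = 0.318485; p₂ = l(4)/l(2) = 3,895/4,647 = 0.838175.
P(at least one) = 1 − (1−p₁)(1−p₂) = 1 − 0.681515 × 0.161825 = 0.889714.

0.890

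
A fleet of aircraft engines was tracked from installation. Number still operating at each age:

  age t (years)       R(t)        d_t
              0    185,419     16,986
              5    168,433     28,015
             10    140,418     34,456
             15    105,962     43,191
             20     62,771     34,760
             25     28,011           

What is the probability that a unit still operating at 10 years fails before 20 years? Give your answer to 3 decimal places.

P(fail before 20 | operational at 10) = 1 − R(20)/R(10) = 1 − 62,771/140,418 = (77,647)/140,418 = 0.552970.

0.553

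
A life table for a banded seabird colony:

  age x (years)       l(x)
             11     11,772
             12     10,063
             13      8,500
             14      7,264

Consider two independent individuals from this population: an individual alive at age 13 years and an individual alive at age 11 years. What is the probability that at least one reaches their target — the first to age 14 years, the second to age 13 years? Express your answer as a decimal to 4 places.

p₁ = l(14)/l(13) = 7,264/8,500 = 0.854588; p₂ = l(13)/l(11) = 8,500/11,772 = 0.722052.
P(at least one) = 1 − (1−p₁)(1−p₂) = 1 − 0.145412 × 0.277948 = 0.959583.

0.9596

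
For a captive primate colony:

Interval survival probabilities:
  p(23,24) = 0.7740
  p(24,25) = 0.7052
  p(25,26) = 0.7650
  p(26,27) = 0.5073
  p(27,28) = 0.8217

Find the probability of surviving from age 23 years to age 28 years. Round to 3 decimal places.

0.174

P(survive 23→28) = 0.7740 × 0.7052 × 0.7650 × 0.5073 × 0.8217.
= 0.174058.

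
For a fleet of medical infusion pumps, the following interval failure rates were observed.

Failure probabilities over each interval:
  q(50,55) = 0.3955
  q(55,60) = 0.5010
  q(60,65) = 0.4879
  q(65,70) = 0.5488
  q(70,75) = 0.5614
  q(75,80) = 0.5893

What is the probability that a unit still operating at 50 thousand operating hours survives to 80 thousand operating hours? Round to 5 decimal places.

The overall survival probability is (1 − 0.3955) × (1 − 0.5010) × (1 − 0.4879) × (1 − 0.5488) × (1 − 0.5614) × (1 − 0.5893).
= 0.6045 × 0.4990 × 0.5121 × 0.4512 × 0.4386 × 0.4107 = 0.012555.

0.01255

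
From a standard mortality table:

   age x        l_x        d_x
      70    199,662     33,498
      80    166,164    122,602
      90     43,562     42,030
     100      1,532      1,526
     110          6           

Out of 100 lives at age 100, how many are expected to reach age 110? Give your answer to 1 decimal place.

The relevant probability is 6/1,532 = 0.003916.
Expected number = 100 × 0.003916 = 0.4.

0.4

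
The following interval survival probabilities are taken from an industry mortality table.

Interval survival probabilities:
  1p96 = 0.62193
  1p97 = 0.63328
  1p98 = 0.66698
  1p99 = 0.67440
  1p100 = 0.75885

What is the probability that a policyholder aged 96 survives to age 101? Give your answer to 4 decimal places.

The overall survival probability is 0.62193 × 0.63328 × 0.66698 × 0.67440 × 0.75885.
= 0.134438.

0.1344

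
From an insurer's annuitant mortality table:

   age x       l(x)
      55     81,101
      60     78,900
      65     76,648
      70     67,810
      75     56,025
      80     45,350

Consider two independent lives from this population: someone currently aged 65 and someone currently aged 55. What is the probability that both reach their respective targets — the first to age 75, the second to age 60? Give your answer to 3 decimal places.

p₁ = l(75)/l(65) = 56,025/76,648 = 0.730939; p₂ = l(60)/l(55) = 78,900/81,101 = 0.972861.
P(both) = p₁ × p₂ = 0.730939 × 0.972861 = 0.711102.

0.711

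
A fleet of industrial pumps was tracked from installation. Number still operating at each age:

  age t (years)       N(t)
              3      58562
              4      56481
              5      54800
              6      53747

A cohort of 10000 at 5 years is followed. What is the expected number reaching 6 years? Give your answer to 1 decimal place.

The relevant probability is 53747/54800 = 0.980785.
Expected number = 10000 × 0.980785 = 9807.8.

9807.8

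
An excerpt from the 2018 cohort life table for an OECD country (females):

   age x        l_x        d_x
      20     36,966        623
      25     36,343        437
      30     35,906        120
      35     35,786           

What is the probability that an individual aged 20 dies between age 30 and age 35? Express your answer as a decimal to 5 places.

This is the probability of reaching 30 but not 35, conditional on being alive at 20: (l_30 − l_35) / l_20.
= (35,906 − 35,786) / 36,966 = 120 / 36,966 = 0.003246.

0.00325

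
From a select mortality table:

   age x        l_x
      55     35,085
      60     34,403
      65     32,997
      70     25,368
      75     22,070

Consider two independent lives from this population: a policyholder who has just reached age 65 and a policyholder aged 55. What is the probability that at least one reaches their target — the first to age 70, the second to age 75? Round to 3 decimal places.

p₁ = l_70/l_65 = 25,368/32,997 = 0.768797; p₂ = l_75/l_55 = 22,070/35,085 = 0.629044.
P(at least one) = 1 − (1−p₁)(1−p₂) = 1 − 0.231203 × 0.370956 = 0.914234.

0.914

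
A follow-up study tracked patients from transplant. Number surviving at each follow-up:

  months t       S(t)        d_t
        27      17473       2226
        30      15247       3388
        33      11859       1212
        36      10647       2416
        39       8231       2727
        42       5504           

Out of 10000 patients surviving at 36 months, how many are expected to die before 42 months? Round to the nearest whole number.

4830

The relevant probability is 1 − 5504/10647 = 0.483047.
Expected number = 10000 × 0.483047 = 4830.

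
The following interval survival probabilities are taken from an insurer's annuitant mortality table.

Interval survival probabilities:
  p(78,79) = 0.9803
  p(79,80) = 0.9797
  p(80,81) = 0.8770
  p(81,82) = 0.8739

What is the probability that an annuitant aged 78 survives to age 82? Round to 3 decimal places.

0.736

Survival from 78 to 82 is the product of surviving each interval: 0.9803 × 0.9797 × 0.8770 × 0.8739.
= 0.736060.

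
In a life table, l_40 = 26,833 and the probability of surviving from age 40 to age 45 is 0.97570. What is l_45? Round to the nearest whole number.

26181

l_45 = l_40 × p = 26,833 × 0.97570 = 26181.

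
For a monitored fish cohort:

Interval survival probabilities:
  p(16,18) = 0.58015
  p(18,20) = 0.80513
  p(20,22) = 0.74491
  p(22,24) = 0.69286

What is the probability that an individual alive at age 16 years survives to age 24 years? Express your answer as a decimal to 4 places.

The overall survival probability is 0.58015 × 0.80513 × 0.74491 × 0.69286.
= 0.241077.

0.2411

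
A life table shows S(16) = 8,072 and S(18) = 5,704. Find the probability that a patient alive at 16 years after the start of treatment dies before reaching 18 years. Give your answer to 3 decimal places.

P(die before 18 | alive at 16) = 1 − S(18)/S(16) = 1 − 5,704/8,072 = (2,368)/8,072 = 0.293360.

0.293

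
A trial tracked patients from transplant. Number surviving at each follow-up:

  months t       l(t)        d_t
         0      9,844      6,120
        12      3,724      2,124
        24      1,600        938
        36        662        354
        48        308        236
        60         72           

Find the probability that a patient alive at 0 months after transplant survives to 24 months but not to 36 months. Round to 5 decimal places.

0.09529

This is the probability of reaching 24 but not 36, conditional on being alive at 0: (l(24) − l(36)) / l(0).
= (1,600 − 662) / 9,844 = 938 / 9,844 = 0.095286.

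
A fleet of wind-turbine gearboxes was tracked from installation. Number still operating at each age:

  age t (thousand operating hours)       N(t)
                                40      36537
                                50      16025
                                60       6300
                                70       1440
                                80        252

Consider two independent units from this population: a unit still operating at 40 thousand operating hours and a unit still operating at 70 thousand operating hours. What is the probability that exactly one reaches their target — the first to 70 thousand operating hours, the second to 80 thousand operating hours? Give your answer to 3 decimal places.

0.201

p₁ = N(70)/N(40) = 1440/36537 = 0.039412; p₂ = N(80)/N(70) = 252/1440 = 0.175000.
P(exactly one) = p₁(1−p₂) + (1−p₁)p₂ = 0.032515 + 0.168103 = 0.200618.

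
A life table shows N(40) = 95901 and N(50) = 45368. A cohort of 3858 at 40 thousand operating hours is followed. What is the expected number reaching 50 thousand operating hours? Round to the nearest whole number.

The relevant probability is 45368/95901 = 0.473071.
Expected number = 3858 × 0.473071 = 1825.

1825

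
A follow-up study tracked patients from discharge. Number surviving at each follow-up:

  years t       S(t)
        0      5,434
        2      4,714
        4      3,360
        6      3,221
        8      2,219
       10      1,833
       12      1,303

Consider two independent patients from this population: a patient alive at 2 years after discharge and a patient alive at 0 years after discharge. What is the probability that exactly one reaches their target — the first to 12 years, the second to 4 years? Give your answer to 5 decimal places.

0.55291

p₁ = S(12)/S(2) = 1,303/4,714 = 0.276411; p₂ = S(4)/S(0) = 3,360/5,434 = 0.618329.
P(exactly one) = p₁(1−p₂) + (1−p₁)p₂ = 0.105498 + 0.447416 = 0.552914.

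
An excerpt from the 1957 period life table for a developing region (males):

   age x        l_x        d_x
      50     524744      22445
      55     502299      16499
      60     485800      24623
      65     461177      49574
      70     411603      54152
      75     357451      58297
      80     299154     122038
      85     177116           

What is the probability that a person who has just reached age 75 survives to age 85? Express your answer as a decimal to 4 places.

The conditional survival probability is l_85/l_75 = 177116/357451 = 0.495497.

0.4955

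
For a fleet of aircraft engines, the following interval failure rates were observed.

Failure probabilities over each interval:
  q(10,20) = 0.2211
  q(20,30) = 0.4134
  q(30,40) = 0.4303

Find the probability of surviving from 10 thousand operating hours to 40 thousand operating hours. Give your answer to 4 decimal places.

0.2603

The overall survival probability is (1 − 0.2211) × (1 − 0.4134) × (1 − 0.4303).
= 0.7789 × 0.5866 × 0.5697 = 0.260297.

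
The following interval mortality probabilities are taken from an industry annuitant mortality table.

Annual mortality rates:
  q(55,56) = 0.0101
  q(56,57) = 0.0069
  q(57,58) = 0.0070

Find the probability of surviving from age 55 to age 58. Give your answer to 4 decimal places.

The overall survival probability is (1 − 0.0101) × (1 − 0.0069) × (1 − 0.0070).
= 0.9899 × 0.9931 × 0.9930 = 0.976188.

0.9762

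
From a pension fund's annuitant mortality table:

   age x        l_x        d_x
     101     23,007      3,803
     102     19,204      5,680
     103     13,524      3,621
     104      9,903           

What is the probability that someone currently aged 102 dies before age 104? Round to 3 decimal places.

0.484

P(die before 104 | alive at 102) = 1 − l_104/l_102 = 1 − 9,903/19,204 = (9,301)/19,204 = 0.484326.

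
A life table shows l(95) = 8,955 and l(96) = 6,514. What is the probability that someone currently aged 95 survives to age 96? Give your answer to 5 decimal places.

0.72741

The conditional survival probability is l(96)/l(95) = 6,514/8,955 = 0.727415.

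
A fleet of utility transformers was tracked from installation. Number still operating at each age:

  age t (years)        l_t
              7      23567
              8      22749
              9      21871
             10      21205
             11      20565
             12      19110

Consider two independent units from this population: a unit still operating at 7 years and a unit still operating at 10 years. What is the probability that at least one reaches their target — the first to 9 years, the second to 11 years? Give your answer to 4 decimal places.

0.9978

p₁ = l_9/l_7 = 21871/23567 = 0.928035; p₂ = l_11/l_10 = 20565/21205 = 0.969818.
P(at least one) = 1 − (1−p₁)(1−p₂) = 1 − 0.071965 × 0.030182 = 0.997828.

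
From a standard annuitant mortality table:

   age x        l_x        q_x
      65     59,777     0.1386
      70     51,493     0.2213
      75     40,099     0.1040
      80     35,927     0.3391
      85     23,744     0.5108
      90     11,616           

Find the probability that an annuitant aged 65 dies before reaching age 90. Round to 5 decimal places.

P(die before 90 | alive at 65) = 1 − l_90/l_65 = 1 − 11,616/59,777 = (48,161)/59,777 = 0.805678.

0.80568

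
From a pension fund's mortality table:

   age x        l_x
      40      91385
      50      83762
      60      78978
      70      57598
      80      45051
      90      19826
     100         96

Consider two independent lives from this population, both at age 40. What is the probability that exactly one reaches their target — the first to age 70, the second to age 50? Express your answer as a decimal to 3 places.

0.391

p₁ = l_70/l_40 = 57598/91385 = 0.630278; p₂ = l_50/l_40 = 83762/91385 = 0.916584.
P(exactly one) = p₁(1−p₂) + (1−p₁)p₂ = 0.052575 + 0.338881 = 0.391457.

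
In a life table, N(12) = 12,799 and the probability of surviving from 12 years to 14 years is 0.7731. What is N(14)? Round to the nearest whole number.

9895

N(14) = N(12) × p = 12,799 × 0.7731 = 9895.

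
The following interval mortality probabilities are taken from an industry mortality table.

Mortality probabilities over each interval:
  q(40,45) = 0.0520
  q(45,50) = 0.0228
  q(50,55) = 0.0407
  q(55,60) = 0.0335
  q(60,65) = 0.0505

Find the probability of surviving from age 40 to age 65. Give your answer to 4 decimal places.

P(survive 40→65) = (1 − 0.0520) × (1 − 0.0228) × (1 − 0.0407) × (1 − 0.0335) × (1 − 0.0505).
= 0.9480 × 0.9772 × 0.9593 × 0.9665 × 0.9495 = 0.815536.

0.8155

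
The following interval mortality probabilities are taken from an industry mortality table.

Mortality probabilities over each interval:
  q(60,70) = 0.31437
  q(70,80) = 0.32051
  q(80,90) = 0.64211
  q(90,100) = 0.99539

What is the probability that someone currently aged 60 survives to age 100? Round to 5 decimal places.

0.00077

The overall survival probability is (1 − 0.31437) × (1 − 0.32051) × (1 − 0.64211) × (1 − 0.99539).
= 0.68563 × 0.67949 × 0.35789 × 0.00461 = 0.000769.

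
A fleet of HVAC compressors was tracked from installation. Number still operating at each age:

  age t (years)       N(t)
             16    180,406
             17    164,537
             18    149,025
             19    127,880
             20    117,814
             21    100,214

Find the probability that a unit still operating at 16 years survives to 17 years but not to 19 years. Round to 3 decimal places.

This is the probability of reaching 17 but not 19, conditional on being operational at 16: (N(17) − N(19)) / N(16).
= (164,537 − 127,880) / 180,406 = 36,657 / 180,406 = 0.203192.

0.203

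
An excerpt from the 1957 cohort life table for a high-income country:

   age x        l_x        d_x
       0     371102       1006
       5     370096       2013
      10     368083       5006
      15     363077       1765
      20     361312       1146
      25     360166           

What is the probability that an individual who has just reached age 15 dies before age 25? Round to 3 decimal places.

0.008

P(die before 25 | alive at 15) = 1 − l_25/l_15 = 1 − 360166/363077 = (2911)/363077 = 0.008018.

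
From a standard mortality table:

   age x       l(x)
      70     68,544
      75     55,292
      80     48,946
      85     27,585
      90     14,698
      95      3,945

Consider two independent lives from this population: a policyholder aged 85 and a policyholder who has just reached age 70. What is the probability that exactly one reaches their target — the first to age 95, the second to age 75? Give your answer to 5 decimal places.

p₁ = l(95)/l(85) = 3,945/27,585 = 0.143013; p₂ = l(75)/l(70) = 55,292/68,544 = 0.806664.
P(exactly one) = p₁(1−p₂) + (1−p₁)p₂ = 0.027650 + 0.691301 = 0.718950.

0.71895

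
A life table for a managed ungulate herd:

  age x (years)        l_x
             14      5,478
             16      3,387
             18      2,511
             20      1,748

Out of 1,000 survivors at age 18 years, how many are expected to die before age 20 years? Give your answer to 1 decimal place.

303.9

The relevant probability is 1 − 1,748/2,511 = 0.303863.
Expected number = 1,000 × 0.303863 = 303.9.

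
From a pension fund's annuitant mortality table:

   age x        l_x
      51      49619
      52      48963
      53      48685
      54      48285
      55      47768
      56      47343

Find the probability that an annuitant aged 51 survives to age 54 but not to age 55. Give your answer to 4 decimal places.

0.0104

This is the probability of reaching 54 but not 55, conditional on being alive at 51: (l_54 − l_55) / l_51.
= (48285 − 47768) / 49619 = 517 / 49619 = 0.010419.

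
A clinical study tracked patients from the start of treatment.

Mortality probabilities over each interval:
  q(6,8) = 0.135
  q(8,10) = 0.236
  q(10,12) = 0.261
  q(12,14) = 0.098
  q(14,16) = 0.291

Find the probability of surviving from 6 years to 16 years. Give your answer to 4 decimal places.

Chaining the interval survival probabilities: (1 − 0.135) × (1 − 0.236) × (1 − 0.261) × (1 − 0.098) × (1 − 0.291).
= 0.865 × 0.764 × 0.739 × 0.902 × 0.709 = 0.312325.

0.3123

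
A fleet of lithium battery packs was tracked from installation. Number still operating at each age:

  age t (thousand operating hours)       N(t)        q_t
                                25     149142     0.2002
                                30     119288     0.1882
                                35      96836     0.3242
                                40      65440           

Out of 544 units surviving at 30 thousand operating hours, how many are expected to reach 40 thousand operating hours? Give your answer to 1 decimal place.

The relevant probability is 65440/119288 = 0.548588.
Expected number = 544 × 0.548588 = 298.4.

298.4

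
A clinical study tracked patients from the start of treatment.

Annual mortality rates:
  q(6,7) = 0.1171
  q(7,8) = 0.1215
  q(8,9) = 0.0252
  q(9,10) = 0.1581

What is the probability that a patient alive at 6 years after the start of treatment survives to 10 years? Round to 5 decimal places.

0.63655

Survival from 6 to 10 is the product of surviving each interval: (1 − 0.1171) × (1 − 0.1215) × (1 − 0.0252) × (1 − 0.1581).
= 0.8829 × 0.8785 × 0.9748 × 0.8419 = 0.636545.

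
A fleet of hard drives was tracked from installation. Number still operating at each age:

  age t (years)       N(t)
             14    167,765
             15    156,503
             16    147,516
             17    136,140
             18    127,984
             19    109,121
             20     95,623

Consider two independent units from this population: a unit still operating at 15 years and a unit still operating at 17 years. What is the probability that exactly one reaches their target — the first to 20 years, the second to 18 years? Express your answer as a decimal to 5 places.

p₁ = N(20)/N(15) = 95,623/156,503 = 0.610998; p₂ = N(18)/N(17) = 127,984/136,140 = 0.940091.
P(exactly one) = p₁(1−p₂) + (1−p₁)p₂ = 0.036604 + 0.365697 = 0.402302.

0.40230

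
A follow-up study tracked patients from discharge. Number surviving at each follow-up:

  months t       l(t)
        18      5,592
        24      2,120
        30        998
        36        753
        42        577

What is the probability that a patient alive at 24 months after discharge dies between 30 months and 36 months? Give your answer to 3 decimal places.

0.116

This is the probability of reaching 30 but not 36, conditional on being alive at 24: (l(30) − l(36)) / l(24).
= (998 − 753) / 2,120 = 245 / 2,120 = 0.115566.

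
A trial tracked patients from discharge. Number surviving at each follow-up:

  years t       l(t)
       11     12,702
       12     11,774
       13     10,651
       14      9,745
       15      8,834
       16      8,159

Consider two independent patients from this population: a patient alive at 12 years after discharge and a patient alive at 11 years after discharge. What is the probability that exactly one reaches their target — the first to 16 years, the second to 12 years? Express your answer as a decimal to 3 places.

p₁ = l(16)/l(12) = 8,159/11,774 = 0.692968; p₂ = l(12)/l(11) = 11,774/12,702 = 0.926941.
P(exactly one) = p₁(1−p₂) + (1−p₁)p₂ = 0.050628 + 0.284601 = 0.335228.

0.335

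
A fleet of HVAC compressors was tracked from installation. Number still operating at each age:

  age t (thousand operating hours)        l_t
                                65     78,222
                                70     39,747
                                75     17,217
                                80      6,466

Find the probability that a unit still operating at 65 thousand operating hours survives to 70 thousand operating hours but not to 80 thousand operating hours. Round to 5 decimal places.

This is the probability of reaching 70 but not 80, conditional on being operational at 65: (l_70 − l_80) / l_65.
= (39,747 − 6,466) / 78,222 = 33,281 / 78,222 = 0.425469.

0.42547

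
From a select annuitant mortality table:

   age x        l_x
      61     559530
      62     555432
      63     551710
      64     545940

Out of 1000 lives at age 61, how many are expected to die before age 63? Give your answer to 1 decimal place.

14.0

The relevant probability is 1 − 551710/559530 = 0.013976.
Expected number = 1000 × 0.013976 = 14.0.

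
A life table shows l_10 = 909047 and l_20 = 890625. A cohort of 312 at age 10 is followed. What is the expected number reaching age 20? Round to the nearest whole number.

306

The relevant probability is 890625/909047 = 0.979735.
Expected number = 312 × 0.979735 = 306.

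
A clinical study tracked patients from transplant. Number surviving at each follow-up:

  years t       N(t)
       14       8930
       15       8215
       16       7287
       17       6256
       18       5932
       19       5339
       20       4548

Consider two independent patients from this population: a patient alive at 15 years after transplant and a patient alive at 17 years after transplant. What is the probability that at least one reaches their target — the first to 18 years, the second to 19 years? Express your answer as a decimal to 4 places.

p₁ = N(18)/N(15) = 5932/8215 = 0.722094; p₂ = N(19)/N(17) = 5339/6256 = 0.853421.
P(at least one) = 1 − (1−p₁)(1−p₂) = 1 − 0.277906 × 0.146579 = 0.959265.

0.9593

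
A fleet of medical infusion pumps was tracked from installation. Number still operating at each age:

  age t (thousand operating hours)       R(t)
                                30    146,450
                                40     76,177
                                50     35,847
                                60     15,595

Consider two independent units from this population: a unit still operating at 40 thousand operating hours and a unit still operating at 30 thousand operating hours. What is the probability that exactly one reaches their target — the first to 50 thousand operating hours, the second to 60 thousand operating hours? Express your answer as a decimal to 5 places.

0.47684

p₁ = R(50)/R(40) = 35,847/76,177 = 0.470575; p₂ = R(60)/R(30) = 15,595/146,450 = 0.106487.
P(exactly one) = p₁(1−p₂) + (1−p₁)p₂ = 0.420465 + 0.056377 = 0.476842.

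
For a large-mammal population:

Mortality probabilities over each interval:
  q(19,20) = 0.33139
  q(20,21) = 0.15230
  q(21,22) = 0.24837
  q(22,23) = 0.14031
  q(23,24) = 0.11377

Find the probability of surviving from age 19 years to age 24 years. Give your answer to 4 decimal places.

0.3246

Survival from 19 to 24 is the product of surviving each interval: (1 − 0.33139) × (1 − 0.15230) × (1 − 0.24837) × (1 − 0.14031) × (1 − 0.11377).
= 0.66861 × 0.84770 × 0.75163 × 0.85969 × 0.88623 = 0.324569.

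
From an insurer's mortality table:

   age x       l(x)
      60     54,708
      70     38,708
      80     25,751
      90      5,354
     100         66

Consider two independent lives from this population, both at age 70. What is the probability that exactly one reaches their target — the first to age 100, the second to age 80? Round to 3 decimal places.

p₁ = l(100)/l(70) = 66/38,708 = 0.001705; p₂ = l(80)/l(70) = 25,751/38,708 = 0.665263.
P(exactly one) = p₁(1−p₂) + (1−p₁)p₂ = 0.000571 + 0.664129 = 0.664699.

0.665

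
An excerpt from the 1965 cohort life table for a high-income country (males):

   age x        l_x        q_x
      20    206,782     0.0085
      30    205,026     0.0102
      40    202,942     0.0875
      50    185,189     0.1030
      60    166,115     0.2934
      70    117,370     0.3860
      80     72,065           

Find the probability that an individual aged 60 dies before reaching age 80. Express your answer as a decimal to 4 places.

0.5662

P(die before 80 | alive at 60) = 1 − l_80/l_60 = 1 − 72,065/166,115 = (94,050)/166,115 = 0.566174.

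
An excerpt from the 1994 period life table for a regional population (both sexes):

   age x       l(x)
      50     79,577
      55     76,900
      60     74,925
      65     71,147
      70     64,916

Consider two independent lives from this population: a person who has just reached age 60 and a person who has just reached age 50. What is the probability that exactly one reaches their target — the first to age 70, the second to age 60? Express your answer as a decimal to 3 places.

p₁ = l(70)/l(60) = 64,916/74,925 = 0.866413; p₂ = l(60)/l(50) = 74,925/79,577 = 0.941541.
P(exactly one) = p₁(1−p₂) + (1−p₁)p₂ = 0.050650 + 0.125778 = 0.176427.

0.176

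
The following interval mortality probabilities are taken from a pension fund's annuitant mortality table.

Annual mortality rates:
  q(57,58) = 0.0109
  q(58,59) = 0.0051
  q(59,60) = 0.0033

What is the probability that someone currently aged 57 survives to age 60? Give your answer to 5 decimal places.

0.98081

Chaining the interval survival probabilities: (1 − 0.0109) × (1 − 0.0051) × (1 − 0.0033).
= 0.9891 × 0.9949 × 0.9967 = 0.980808.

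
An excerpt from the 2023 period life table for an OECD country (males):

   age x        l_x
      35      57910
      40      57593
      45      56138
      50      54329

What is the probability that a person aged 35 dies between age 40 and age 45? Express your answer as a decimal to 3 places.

0.025

This is the probability of reaching 40 but not 45, conditional on being alive at 35: (l_40 − l_45) / l_35.
= (57593 − 56138) / 57910 = 1455 / 57910 = 0.025125.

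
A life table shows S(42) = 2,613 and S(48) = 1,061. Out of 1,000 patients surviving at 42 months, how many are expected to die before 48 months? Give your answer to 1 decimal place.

The relevant probability is 1 − 1,061/2,613 = 0.593953.
Expected number = 1,000 × 0.593953 = 594.0.

594.0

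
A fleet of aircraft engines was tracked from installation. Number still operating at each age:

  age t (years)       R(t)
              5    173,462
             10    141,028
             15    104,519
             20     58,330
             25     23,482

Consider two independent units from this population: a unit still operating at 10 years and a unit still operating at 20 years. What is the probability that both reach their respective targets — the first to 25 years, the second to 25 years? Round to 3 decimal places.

p₁ = R(25)/R(10) = 23,482/141,028 = 0.166506; p₂ = R(25)/R(20) = 23,482/58,330 = 0.402572.
P(both) = p₁ × p₂ = 0.166506 × 0.402572 = 0.067031.

0.067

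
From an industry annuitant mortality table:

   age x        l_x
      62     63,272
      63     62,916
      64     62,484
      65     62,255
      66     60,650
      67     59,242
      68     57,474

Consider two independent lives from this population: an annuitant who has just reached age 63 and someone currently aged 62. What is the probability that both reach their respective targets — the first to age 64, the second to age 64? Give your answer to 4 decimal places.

p₁ = l_64/l_63 = 62,484/62,916 = 0.993134; p₂ = l_64/l_62 = 62,484/63,272 = 0.987546.
P(both) = p₁ × p₂ = 0.993134 × 0.987546 = 0.980766.

0.9808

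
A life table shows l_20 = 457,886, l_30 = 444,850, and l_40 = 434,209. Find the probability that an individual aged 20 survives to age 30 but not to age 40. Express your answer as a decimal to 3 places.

We want 10|10q20 = (l_30 − l_40)/l_20.
This is the probability of reaching 30 but not 40, conditional on being alive at 20: (l_30 − l_40) / l_20.
= (444,850 − 434,209) / 457,886 = 10,641 / 457,886 = 0.023239.

0.023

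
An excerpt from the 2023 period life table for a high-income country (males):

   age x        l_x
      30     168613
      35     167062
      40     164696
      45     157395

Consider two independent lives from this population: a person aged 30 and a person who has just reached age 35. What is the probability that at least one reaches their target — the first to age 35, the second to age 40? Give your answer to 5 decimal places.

0.99987

p₁ = l_35/l_30 = 167062/168613 = 0.990801; p₂ = l_40/l_35 = 164696/167062 = 0.985838.
P(at least one) = 1 − (1−p₁)(1−p₂) = 1 − 0.009199 × 0.014162 = 0.999870.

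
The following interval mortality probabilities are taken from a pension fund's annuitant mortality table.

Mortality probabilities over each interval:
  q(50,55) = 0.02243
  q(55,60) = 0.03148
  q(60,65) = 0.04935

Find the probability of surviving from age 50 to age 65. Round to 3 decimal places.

Survival from 50 to 65 is the product of surviving each interval: (1 − 0.02243) × (1 − 0.03148) × (1 − 0.04935).
= 0.97757 × 0.96852 × 0.95065 = 0.900072.

0.900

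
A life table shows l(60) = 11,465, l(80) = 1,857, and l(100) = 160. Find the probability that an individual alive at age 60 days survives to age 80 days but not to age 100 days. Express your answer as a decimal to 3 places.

0.148

This is the probability of reaching 80 but not 100, conditional on being alive at 60: (l(80) − l(100)) / l(60).
= (1,857 − 160) / 11,465 = 1,697 / 11,465 = 0.148016.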